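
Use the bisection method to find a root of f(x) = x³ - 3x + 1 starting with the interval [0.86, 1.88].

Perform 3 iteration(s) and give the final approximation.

f(x) = x³ - 3x + 1
Initial interval: [0.86, 1.88]

Iteration 1:
  c_1 = (0.860000 + 1.880000)/2 = 1.370000
  f(c_1) = f(1.370000) = -0.538647
  f(a) × f(c) ≥ 0, new interval: [1.370000, 1.880000]
Iteration 2:
  c_2 = (1.370000 + 1.880000)/2 = 1.625000
  f(c_2) = f(1.625000) = 0.416016
  f(a) × f(c) < 0, new interval: [1.370000, 1.625000]
Iteration 3:
  c_3 = (1.370000 + 1.625000)/2 = 1.497500
  f(c_3) = f(1.497500) = -0.134347
  f(a) × f(c) ≥ 0, new interval: [1.497500, 1.625000]

After 3 iteration(s), the approximation is c_3 = 1.497500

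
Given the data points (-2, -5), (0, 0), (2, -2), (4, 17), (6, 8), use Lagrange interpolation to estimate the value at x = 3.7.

Lagrange interpolation formula:
P(x) = Σ yᵢ × Lᵢ(x)
where Lᵢ(x) = Π_{j≠i} (x - xⱼ)/(xᵢ - xⱼ)

L_0(3.7) = (3.7 - 0)/(-2 - 0) × (3.7 - 2)/(-2 - 2) × (3.7 - 4)/(-2 - 4) × (3.7 - 6)/(-2 - 6) = 0.011302
L_1(3.7) = (3.7 - (-2))/(0 - (-2)) × (3.7 - 2)/(0 - 2) × (3.7 - 4)/(0 - 4) × (3.7 - 6)/(0 - 6) = -0.069647
L_2(3.7) = (3.7 - (-2))/(2 - (-2)) × (3.7 - 0)/(2 - 0) × (3.7 - 4)/(2 - 4) × (3.7 - 6)/(2 - 6) = 0.227377
L_3(3.7) = (3.7 - (-2))/(4 - (-2)) × (3.7 - 0)/(4 - 0) × (3.7 - 2)/(4 - 2) × (3.7 - 6)/(4 - 6) = 0.858978
L_4(3.7) = (3.7 - (-2))/(6 - (-2)) × (3.7 - 0)/(6 - 0) × (3.7 - 2)/(6 - 2) × (3.7 - 4)/(6 - 4) = -0.028010

P(3.7) = (-5)×L_0(3.7) + 0×L_1(3.7) + (-2)×L_2(3.7) + 17×L_3(3.7) + 8×L_4(3.7)
P(3.7) = 13.867282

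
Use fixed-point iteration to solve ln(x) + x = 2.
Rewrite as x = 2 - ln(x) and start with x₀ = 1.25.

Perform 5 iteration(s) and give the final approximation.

Equation: ln(x) + x = 2
Fixed-point form: x = 2 - ln(x)
x₀ = 1.25

x_1 = g(1.250000) = 1.776856
x_2 = g(1.776856) = 1.425154
x_3 = g(1.425154) = 1.645720
x_4 = g(1.645720) = 1.501822
x_5 = g(1.501822) = 1.593321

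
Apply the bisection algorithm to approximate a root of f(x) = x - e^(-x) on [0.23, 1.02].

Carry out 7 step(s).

f(x) = x - e^(-x)
Initial interval: [0.23, 1.02]

Iteration 1:
  c_1 = (0.230000 + 1.020000)/2 = 0.625000
  f(c_1) = f(0.625000) = 0.089739
  f(a) × f(c) < 0, new interval: [0.230000, 0.625000]
Iteration 2:
  c_2 = (0.230000 + 0.625000)/2 = 0.427500
  f(c_2) = f(0.427500) = -0.224637
  f(a) × f(c) ≥ 0, new interval: [0.427500, 0.625000]
Iteration 3:
  c_3 = (0.427500 + 0.625000)/2 = 0.526250
  f(c_3) = f(0.526250) = -0.064566
  f(a) × f(c) ≥ 0, new interval: [0.526250, 0.625000]
Iteration 4:
  c_4 = (0.526250 + 0.625000)/2 = 0.575625
  f(c_4) = f(0.575625) = 0.013272
  f(a) × f(c) < 0, new interval: [0.526250, 0.575625]
Iteration 5:
  c_5 = (0.526250 + 0.575625)/2 = 0.550938
  f(c_5) = f(0.550938) = -0.025472
  f(a) × f(c) ≥ 0, new interval: [0.550938, 0.575625]
Iteration 6:
  c_6 = (0.550938 + 0.575625)/2 = 0.563281
  f(c_6) = f(0.563281) = -0.006057
  f(a) × f(c) ≥ 0, new interval: [0.563281, 0.575625]
Iteration 7:
  c_7 = (0.563281 + 0.575625)/2 = 0.569453
  f(c_7) = f(0.569453) = 0.003618
  f(a) × f(c) < 0, new interval: [0.563281, 0.569453]

After 7 iteration(s), the approximation is c_7 = 0.569453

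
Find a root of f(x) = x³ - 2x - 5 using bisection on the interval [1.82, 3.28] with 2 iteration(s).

f(x) = x³ - 2x - 5
Initial interval: [1.82, 3.28]

Iteration 1:
  c_1 = (1.820000 + 3.280000)/2 = 2.550000
  f(c_1) = f(2.550000) = 6.481375
  f(a) × f(c) < 0, new interval: [1.820000, 2.550000]
Iteration 2:
  c_2 = (1.820000 + 2.550000)/2 = 2.185000
  f(c_2) = f(2.185000) = 1.061682
  f(a) × f(c) < 0, new interval: [1.820000, 2.185000]

After 2 iteration(s), the approximation is c_2 = 2.185000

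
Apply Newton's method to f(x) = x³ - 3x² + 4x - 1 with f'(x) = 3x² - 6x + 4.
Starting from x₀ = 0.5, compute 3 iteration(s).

f(x) = x³ - 3x² + 4x - 1
f'(x) = 3x² - 6x + 4
x₀ = 0.5

Newton-Raphson formula: x_{n+1} = x_n - f(x_n)/f'(x_n)

Iteration 1:
  f(0.500000) = 0.375000
  f'(0.500000) = 1.750000
  x_1 = 0.500000 - 0.375000/1.750000 = 0.285714
Iteration 2:
  f(0.285714) = -0.078717
  f'(0.285714) = 2.530612
  x_2 = 0.285714 - (-0.078717)/2.530612 = 0.316820
Iteration 3:
  f(0.316820) = -0.002043
  f'(0.316820) = 2.400204
  x_3 = 0.316820 - (-0.002043)/2.400204 = 0.317672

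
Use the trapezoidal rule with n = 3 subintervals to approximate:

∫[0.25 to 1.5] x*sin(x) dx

f(x) = x*sin(x)
a = 0.25, b = 1.5, n = 3
h = (b - a)/n = 0.416667

Trapezoidal rule: (h/2)[f(x₀) + 2f(x₁) + 2f(x₂) + ... + f(xₙ)]

x_0 = 0.2500, f(x_0) = 0.061851, coefficient = 1
x_1 = 0.6667, f(x_1) = 0.412247, coefficient = 2
x_2 = 1.0833, f(x_2) = 0.957151, coefficient = 2
x_3 = 1.5000, f(x_3) = 1.496242, coefficient = 1

I ≈ (0.416667/2) × 4.296889 = 0.895185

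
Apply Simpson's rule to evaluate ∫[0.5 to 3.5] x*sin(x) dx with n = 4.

f(x) = x*sin(x)
a = 0.5, b = 3.5, n = 4
h = (b - a)/n = 0.750000

Simpson's rule: (h/3)[f(x₀) + 4f(x₁) + 2f(x₂) + ... + f(xₙ)]

x_0 = 0.5000, f(x_0) = 0.239713, coefficient = 1
x_1 = 1.2500, f(x_1) = 1.186231, coefficient = 4
x_2 = 2.0000, f(x_2) = 1.818595, coefficient = 2
x_3 = 2.7500, f(x_3) = 1.049568, coefficient = 4
x_4 = 3.5000, f(x_4) = -1.227741, coefficient = 1

I ≈ (0.750000/3) × 11.592355 = 2.898089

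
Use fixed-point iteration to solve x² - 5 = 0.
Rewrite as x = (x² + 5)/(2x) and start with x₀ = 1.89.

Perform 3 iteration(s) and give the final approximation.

Equation: x² - 5 = 0
Fixed-point form: x = (x² + 5)/(2x)
x₀ = 1.89

x_1 = g(1.890000) = 2.267751
x_2 = g(2.267751) = 2.236289
x_3 = g(2.236289) = 2.236068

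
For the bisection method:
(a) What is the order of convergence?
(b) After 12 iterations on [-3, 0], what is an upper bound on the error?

(a) Bisection has linear (order 1) convergence; the error is halved each step.

(b) Error bound = (b-a)/2^n = (0 - (-3))/2^{12}
    = 3/2^{12}

(a) 1 (linear); (b) error ≤ 7.32e-04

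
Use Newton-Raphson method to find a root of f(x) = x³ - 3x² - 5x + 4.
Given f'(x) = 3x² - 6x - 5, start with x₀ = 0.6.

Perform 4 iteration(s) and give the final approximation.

f(x) = x³ - 3x² - 5x + 4
f'(x) = 3x² - 6x - 5
x₀ = 0.6

Newton-Raphson formula: x_{n+1} = x_n - f(x_n)/f'(x_n)

Iteration 1:
  f(0.600000) = 0.136000
  f'(0.600000) = -7.520000
  x_1 = 0.600000 - 0.136000/(-7.520000) = 0.618085
Iteration 2:
  f(0.618085) = -0.000387
  f'(0.618085) = -7.562423
  x_2 = 0.618085 - (-0.000387)/(-7.562423) = 0.618034
Iteration 3:
  f(0.618034) = 0.000000
  f'(0.618034) = -7.562306
  x_3 = 0.618034 - 0.000000/(-7.562306) = 0.618034
Iteration 4:
  f(0.618034) = 0.000000
  f'(0.618034) = -7.562306
  x_4 = 0.618034 - 0.000000/(-7.562306) = 0.618034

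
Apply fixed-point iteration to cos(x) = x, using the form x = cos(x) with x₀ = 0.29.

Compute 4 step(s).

Equation: cos(x) = x
Fixed-point form: x = cos(x)
x₀ = 0.29

x_1 = g(0.290000) = 0.958244
x_2 = g(0.958244) = 0.574958
x_3 = g(0.574958) = 0.839215
x_4 = g(0.839215) = 0.668047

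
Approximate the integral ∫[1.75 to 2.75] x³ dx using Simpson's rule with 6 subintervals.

f(x) = x³
a = 1.75, b = 2.75, n = 6
h = (b - a)/n = 0.166667

Simpson's rule: (h/3)[f(x₀) + 4f(x₁) + 2f(x₂) + ... + f(xₙ)]

x_0 = 1.7500, f(x_0) = 5.359375, coefficient = 1
x_1 = 1.9167, f(x_1) = 7.041088, coefficient = 4
x_2 = 2.0833, f(x_2) = 9.042245, coefficient = 2
x_3 = 2.2500, f(x_3) = 11.390625, coefficient = 4
x_4 = 2.4167, f(x_4) = 14.114005, coefficient = 2
x_5 = 2.5833, f(x_5) = 17.240162, coefficient = 4
x_6 = 2.7500, f(x_6) = 20.796875, coefficient = 1

I ≈ (0.166667/3) × 215.156250 = 11.953125
Exact value: 11.953125
Error: 0.000000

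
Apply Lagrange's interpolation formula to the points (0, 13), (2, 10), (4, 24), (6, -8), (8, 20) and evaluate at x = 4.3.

Lagrange interpolation formula:
P(x) = Σ yᵢ × Lᵢ(x)
where Lᵢ(x) = Π_{j≠i} (x - xⱼ)/(xᵢ - xⱼ)

L_0(4.3) = (4.3 - 2)/(0 - 2) × (4.3 - 4)/(0 - 4) × (4.3 - 6)/(0 - 6) × (4.3 - 8)/(0 - 8) = 0.011302
L_1(4.3) = (4.3 - 0)/(2 - 0) × (4.3 - 4)/(2 - 4) × (4.3 - 6)/(2 - 6) × (4.3 - 8)/(2 - 8) = -0.084522
L_2(4.3) = (4.3 - 0)/(4 - 0) × (4.3 - 2)/(4 - 2) × (4.3 - 6)/(4 - 6) × (4.3 - 8)/(4 - 8) = 0.972002
L_3(4.3) = (4.3 - 0)/(6 - 0) × (4.3 - 2)/(6 - 2) × (4.3 - 4)/(6 - 4) × (4.3 - 8)/(6 - 8) = 0.114353
L_4(4.3) = (4.3 - 0)/(8 - 0) × (4.3 - 2)/(8 - 2) × (4.3 - 4)/(8 - 4) × (4.3 - 6)/(8 - 6) = -0.013135

P(4.3) = 13×L_0(4.3) + 10×L_1(4.3) + 24×L_2(4.3) + (-8)×L_3(4.3) + 20×L_4(4.3)
P(4.3) = 21.452221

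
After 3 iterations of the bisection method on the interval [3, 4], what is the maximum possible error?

Bisection error bound: |error| ≤ (b-a)/2^n
|error| ≤ (4 - 3)/2^3 = 1/2^3
|error| ≤ 0.1250000000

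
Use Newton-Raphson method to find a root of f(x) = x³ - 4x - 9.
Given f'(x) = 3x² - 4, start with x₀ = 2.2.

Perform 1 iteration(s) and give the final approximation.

f(x) = x³ - 4x - 9
f'(x) = 3x² - 4
x₀ = 2.2

Newton-Raphson formula: x_{n+1} = x_n - f(x_n)/f'(x_n)

Iteration 1:
  f(2.200000) = -7.152000
  f'(2.200000) = 10.520000
  x_1 = 2.200000 - (-7.152000)/10.520000 = 2.879848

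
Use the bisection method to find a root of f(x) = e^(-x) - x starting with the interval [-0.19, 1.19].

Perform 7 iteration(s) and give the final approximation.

f(x) = e^(-x) - x
Initial interval: [-0.19, 1.19]

Iteration 1:
  c_1 = (-0.190000 + 1.190000)/2 = 0.500000
  f(c_1) = f(0.500000) = 0.106531
  f(a) × f(c) ≥ 0, new interval: [0.500000, 1.190000]
Iteration 2:
  c_2 = (0.500000 + 1.190000)/2 = 0.845000
  f(c_2) = f(0.845000) = -0.415443
  f(a) × f(c) < 0, new interval: [0.500000, 0.845000]
Iteration 3:
  c_3 = (0.500000 + 0.845000)/2 = 0.672500
  f(c_3) = f(0.672500) = -0.162069
  f(a) × f(c) < 0, new interval: [0.500000, 0.672500]
Iteration 4:
  c_4 = (0.500000 + 0.672500)/2 = 0.586250
  f(c_4) = f(0.586250) = -0.029840
  f(a) × f(c) < 0, new interval: [0.500000, 0.586250]
Iteration 5:
  c_5 = (0.500000 + 0.586250)/2 = 0.543125
  f(c_5) = f(0.543125) = 0.037805
  f(a) × f(c) ≥ 0, new interval: [0.543125, 0.586250]
Iteration 6:
  c_6 = (0.543125 + 0.586250)/2 = 0.564688
  f(c_6) = f(0.564688) = 0.003850
  f(a) × f(c) ≥ 0, new interval: [0.564688, 0.586250]
Iteration 7:
  c_7 = (0.564688 + 0.586250)/2 = 0.575469
  f(c_7) = f(0.575469) = -0.013028
  f(a) × f(c) < 0, new interval: [0.564688, 0.575469]

After 7 iteration(s), the approximation is c_7 = 0.575469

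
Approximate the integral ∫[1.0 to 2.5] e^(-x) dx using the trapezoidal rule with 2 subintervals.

f(x) = e^(-x)
a = 1.0, b = 2.5, n = 2
h = (b - a)/n = 0.750000

Trapezoidal rule: (h/2)[f(x₀) + 2f(x₁) + 2f(x₂) + ... + f(xₙ)]

x_0 = 1.0000, f(x_0) = 0.367879, coefficient = 1
x_1 = 1.7500, f(x_1) = 0.173774, coefficient = 2
x_2 = 2.5000, f(x_2) = 0.082085, coefficient = 1

I ≈ (0.750000/2) × 0.797512 = 0.299067
Exact value: 0.285794
Error: 0.013273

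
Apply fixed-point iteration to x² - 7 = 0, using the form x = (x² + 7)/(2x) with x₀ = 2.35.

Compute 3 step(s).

Equation: x² - 7 = 0
Fixed-point form: x = (x² + 7)/(2x)
x₀ = 2.35

x_1 = g(2.350000) = 2.664362
x_2 = g(2.664362) = 2.645816
x_3 = g(2.645816) = 2.645751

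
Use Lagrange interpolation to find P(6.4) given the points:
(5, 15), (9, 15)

Lagrange interpolation formula:
P(x) = Σ yᵢ × Lᵢ(x)
where Lᵢ(x) = Π_{j≠i} (x - xⱼ)/(xᵢ - xⱼ)

L_0(6.4) = (6.4 - 9)/(5 - 9) = 0.650000
L_1(6.4) = (6.4 - 5)/(9 - 5) = 0.350000

P(6.4) = 15×L_0(6.4) + 15×L_1(6.4)
P(6.4) = 15.000000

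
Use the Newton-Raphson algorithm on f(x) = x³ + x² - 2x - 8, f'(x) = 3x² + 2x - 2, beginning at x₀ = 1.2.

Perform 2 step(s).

f(x) = x³ + x² - 2x - 8
f'(x) = 3x² + 2x - 2
x₀ = 1.2

Newton-Raphson formula: x_{n+1} = x_n - f(x_n)/f'(x_n)

Iteration 1:
  f(1.200000) = -7.232000
  f'(1.200000) = 4.720000
  x_1 = 1.200000 - (-7.232000)/4.720000 = 2.732203
Iteration 2:
  f(2.732203) = 14.396250
  f'(2.732203) = 25.859213
  x_2 = 2.732203 - 14.396250/25.859213 = 2.175487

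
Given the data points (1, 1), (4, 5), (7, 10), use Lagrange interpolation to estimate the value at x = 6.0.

Lagrange interpolation formula:
P(x) = Σ yᵢ × Lᵢ(x)
where Lᵢ(x) = Π_{j≠i} (x - xⱼ)/(xᵢ - xⱼ)

L_0(6.0) = (6.0 - 4)/(1 - 4) × (6.0 - 7)/(1 - 7) = -0.111111
L_1(6.0) = (6.0 - 1)/(4 - 1) × (6.0 - 7)/(4 - 7) = 0.555556
L_2(6.0) = (6.0 - 1)/(7 - 1) × (6.0 - 4)/(7 - 4) = 0.555556

P(6.0) = 1×L_0(6.0) + 5×L_1(6.0) + 10×L_2(6.0)
P(6.0) = 8.222222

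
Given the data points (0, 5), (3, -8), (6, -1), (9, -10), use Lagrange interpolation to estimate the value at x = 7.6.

Lagrange interpolation formula:
P(x) = Σ yᵢ × Lᵢ(x)
where Lᵢ(x) = Π_{j≠i} (x - xⱼ)/(xᵢ - xⱼ)

L_0(7.6) = (7.6 - 3)/(0 - 3) × (7.6 - 6)/(0 - 6) × (7.6 - 9)/(0 - 9) = 0.063605
L_1(7.6) = (7.6 - 0)/(3 - 0) × (7.6 - 6)/(3 - 6) × (7.6 - 9)/(3 - 9) = -0.315259
L_2(7.6) = (7.6 - 0)/(6 - 0) × (7.6 - 3)/(6 - 3) × (7.6 - 9)/(6 - 9) = 0.906370
L_3(7.6) = (7.6 - 0)/(9 - 0) × (7.6 - 3)/(9 - 3) × (7.6 - 6)/(9 - 6) = 0.345284

P(7.6) = 5×L_0(7.6) + (-8)×L_1(7.6) + (-1)×L_2(7.6) + (-10)×L_3(7.6)
P(7.6) = -1.519111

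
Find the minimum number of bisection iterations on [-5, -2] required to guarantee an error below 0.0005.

We need (b-a)/2^n ≤ 0.0005
(-2 - (-5))/2^n ≤ 0.0005
3/2^n ≤ 0.0005
2^n ≥ 6000
n ≥ log₂(6000) = 12.55
n ≥ 13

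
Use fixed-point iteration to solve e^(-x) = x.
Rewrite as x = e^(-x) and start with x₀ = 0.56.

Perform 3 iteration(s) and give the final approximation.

Equation: e^(-x) = x
Fixed-point form: x = e^(-x)
x₀ = 0.56

x_1 = g(0.560000) = 0.571209
x_2 = g(0.571209) = 0.564842
x_3 = g(0.564842) = 0.568450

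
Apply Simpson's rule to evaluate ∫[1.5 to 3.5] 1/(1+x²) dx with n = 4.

f(x) = 1/(1+x²)
a = 1.5, b = 3.5, n = 4
h = (b - a)/n = 0.500000

Simpson's rule: (h/3)[f(x₀) + 4f(x₁) + 2f(x₂) + ... + f(xₙ)]

x_0 = 1.5000, f(x_0) = 0.307692, coefficient = 1
x_1 = 2.0000, f(x_1) = 0.200000, coefficient = 4
x_2 = 2.5000, f(x_2) = 0.137931, coefficient = 2
x_3 = 3.0000, f(x_3) = 0.100000, coefficient = 4
x_4 = 3.5000, f(x_4) = 0.075472, coefficient = 1

I ≈ (0.500000/3) × 1.859026 = 0.309838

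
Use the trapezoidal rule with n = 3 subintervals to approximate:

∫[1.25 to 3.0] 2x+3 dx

f(x) = 2x+3
a = 1.25, b = 3.0, n = 3
h = (b - a)/n = 0.583333

Trapezoidal rule: (h/2)[f(x₀) + 2f(x₁) + 2f(x₂) + ... + f(xₙ)]

x_0 = 1.2500, f(x_0) = 5.500000, coefficient = 1
x_1 = 1.8333, f(x_1) = 6.666667, coefficient = 2
x_2 = 2.4167, f(x_2) = 7.833333, coefficient = 2
x_3 = 3.0000, f(x_3) = 9.000000, coefficient = 1

I ≈ (0.583333/2) × 43.500000 = 12.687500
Exact value: 12.687500
Error: 0.000000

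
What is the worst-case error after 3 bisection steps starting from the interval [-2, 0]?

Bisection error bound: |error| ≤ (b-a)/2^n
|error| ≤ (0 - (-2))/2^3 = 2/2^3
|error| ≤ 0.2500000000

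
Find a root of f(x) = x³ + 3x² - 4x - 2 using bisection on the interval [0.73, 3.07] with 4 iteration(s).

f(x) = x³ + 3x² - 4x - 2
Initial interval: [0.73, 3.07]

Iteration 1:
  c_1 = (0.730000 + 3.070000)/2 = 1.900000
  f(c_1) = f(1.900000) = 8.089000
  f(a) × f(c) < 0, new interval: [0.730000, 1.900000]
Iteration 2:
  c_2 = (0.730000 + 1.900000)/2 = 1.315000
  f(c_2) = f(1.315000) = 0.201606
  f(a) × f(c) < 0, new interval: [0.730000, 1.315000]
Iteration 3:
  c_3 = (0.730000 + 1.315000)/2 = 1.022500
  f(c_3) = f(1.022500) = -1.884451
  f(a) × f(c) ≥ 0, new interval: [1.022500, 1.315000]
Iteration 4:
  c_4 = (1.022500 + 1.315000)/2 = 1.168750
  f(c_4) = f(1.168750) = -0.980585
  f(a) × f(c) ≥ 0, new interval: [1.168750, 1.315000]

After 4 iteration(s), the approximation is c_4 = 1.168750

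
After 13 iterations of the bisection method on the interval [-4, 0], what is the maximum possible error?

Bisection error bound: |error| ≤ (b-a)/2^n
|error| ≤ (0 - (-4))/2^13 = 4/2^13
|error| ≤ 0.0004882812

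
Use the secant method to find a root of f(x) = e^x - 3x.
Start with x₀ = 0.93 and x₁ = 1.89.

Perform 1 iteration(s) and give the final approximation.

f(x) = e^x - 3x
x₀ = 0.93, x₁ = 1.89

Secant formula: x_{n+1} = x_n - f(x_n)(x_n - x_{n-1})/(f(x_n) - f(x_{n-1}))

Iteration 1:
  f(0.930000) = -0.255491
  f(1.890000) = 0.949369
  x_2 = 1.890000 - 0.949369×(1.890000 - 0.930000)/(0.949369 - (-0.255491))
       = 1.133568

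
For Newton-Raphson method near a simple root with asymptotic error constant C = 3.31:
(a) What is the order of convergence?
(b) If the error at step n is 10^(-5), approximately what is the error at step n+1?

(a) Newton-Raphson has quadratic (order 2) convergence near simple roots.
    This means |e_{n+1}| ≈ C|e_n|².

(b) With |e_n| = 10^(-5) and C = 3.31:
    |e_{n+1}| ≈ 3.31 × (10^(-5))² = 3.31 × 10^(-10)

(a) 2 (quadratic); (b) |e_{n+1}| ≈ 3.310e-10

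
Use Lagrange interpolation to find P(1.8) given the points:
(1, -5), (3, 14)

Lagrange interpolation formula:
P(x) = Σ yᵢ × Lᵢ(x)
where Lᵢ(x) = Π_{j≠i} (x - xⱼ)/(xᵢ - xⱼ)

L_0(1.8) = (1.8 - 3)/(1 - 3) = 0.600000
L_1(1.8) = (1.8 - 1)/(3 - 1) = 0.400000

P(1.8) = (-5)×L_0(1.8) + 14×L_1(1.8)
P(1.8) = 2.600000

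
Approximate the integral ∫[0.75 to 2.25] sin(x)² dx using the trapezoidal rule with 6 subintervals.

f(x) = sin(x)²
a = 0.75, b = 2.25, n = 6
h = (b - a)/n = 0.250000

Trapezoidal rule: (h/2)[f(x₀) + 2f(x₁) + 2f(x₂) + ... + f(xₙ)]

x_0 = 0.7500, f(x_0) = 0.464631, coefficient = 1
x_1 = 1.0000, f(x_1) = 0.708073, coefficient = 2
x_2 = 1.2500, f(x_2) = 0.900572, coefficient = 2
x_3 = 1.5000, f(x_3) = 0.994996, coefficient = 2
x_4 = 1.7500, f(x_4) = 0.968228, coefficient = 2
x_5 = 2.0000, f(x_5) = 0.826822, coefficient = 2
x_6 = 2.2500, f(x_6) = 0.605398, coefficient = 1

I ≈ (0.250000/2) × 9.867413 = 1.233427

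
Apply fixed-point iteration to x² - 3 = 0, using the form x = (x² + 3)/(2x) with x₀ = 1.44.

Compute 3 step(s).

Equation: x² - 3 = 0
Fixed-point form: x = (x² + 3)/(2x)
x₀ = 1.44

x_1 = g(1.440000) = 1.761667
x_2 = g(1.761667) = 1.732300
x_3 = g(1.732300) = 1.732051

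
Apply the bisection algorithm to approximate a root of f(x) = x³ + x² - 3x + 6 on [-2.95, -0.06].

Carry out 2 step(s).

f(x) = x³ + x² - 3x + 6
Initial interval: [-2.95, -0.06]

Iteration 1:
  c_1 = (-2.950000 + (-0.060000))/2 = -1.505000
  f(c_1) = f(-1.505000) = 9.371162
  f(a) × f(c) < 0, new interval: [-2.950000, -1.505000]
Iteration 2:
  c_2 = (-2.950000 + (-1.505000))/2 = -2.227500
  f(c_2) = f(-2.227500) = 6.591944
  f(a) × f(c) < 0, new interval: [-2.950000, -2.227500]

After 2 iteration(s), the approximation is c_2 = -2.227500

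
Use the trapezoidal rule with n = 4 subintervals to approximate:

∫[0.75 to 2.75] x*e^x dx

f(x) = x*e^x
a = 0.75, b = 2.75, n = 4
h = (b - a)/n = 0.500000

Trapezoidal rule: (h/2)[f(x₀) + 2f(x₁) + 2f(x₂) + ... + f(xₙ)]

x_0 = 0.7500, f(x_0) = 1.587750, coefficient = 1
x_1 = 1.2500, f(x_1) = 4.362929, coefficient = 2
x_2 = 1.7500, f(x_2) = 10.070555, coefficient = 2
x_3 = 2.2500, f(x_3) = 21.347406, coefficient = 2
x_4 = 2.7500, f(x_4) = 43.017238, coefficient = 1

I ≈ (0.500000/2) × 116.166766 = 29.041691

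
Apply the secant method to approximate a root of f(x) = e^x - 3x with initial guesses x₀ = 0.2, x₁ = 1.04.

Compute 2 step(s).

f(x) = e^x - 3x
x₀ = 0.2, x₁ = 1.04

Secant formula: x_{n+1} = x_n - f(x_n)(x_n - x_{n-1})/(f(x_n) - f(x_{n-1}))

Iteration 1:
  f(0.200000) = 0.621403
  f(1.040000) = -0.290783
  x_2 = 1.040000 - (-0.290783)×(1.040000 - 0.200000)/(-0.290783 - 0.621403)
       = 0.772228
Iteration 2:
  f(1.040000) = -0.290783
  f(0.772228) = -0.152101
  x_3 = 0.772228 - (-0.152101)×(0.772228 - 1.040000)/(-0.152101 - (-0.290783))
       = 0.478548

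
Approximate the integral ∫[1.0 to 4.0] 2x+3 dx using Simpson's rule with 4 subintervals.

f(x) = 2x+3
a = 1.0, b = 4.0, n = 4
h = (b - a)/n = 0.750000

Simpson's rule: (h/3)[f(x₀) + 4f(x₁) + 2f(x₂) + ... + f(xₙ)]

x_0 = 1.0000, f(x_0) = 5.000000, coefficient = 1
x_1 = 1.7500, f(x_1) = 6.500000, coefficient = 4
x_2 = 2.5000, f(x_2) = 8.000000, coefficient = 2
x_3 = 3.2500, f(x_3) = 9.500000, coefficient = 4
x_4 = 4.0000, f(x_4) = 11.000000, coefficient = 1

I ≈ (0.750000/3) × 96.000000 = 24.000000
Exact value: 24.000000
Error: 0.000000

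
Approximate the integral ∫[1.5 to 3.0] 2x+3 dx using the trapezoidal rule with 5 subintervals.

f(x) = 2x+3
a = 1.5, b = 3.0, n = 5
h = (b - a)/n = 0.300000

Trapezoidal rule: (h/2)[f(x₀) + 2f(x₁) + 2f(x₂) + ... + f(xₙ)]

x_0 = 1.5000, f(x_0) = 6.000000, coefficient = 1
x_1 = 1.8000, f(x_1) = 6.600000, coefficient = 2
x_2 = 2.1000, f(x_2) = 7.200000, coefficient = 2
x_3 = 2.4000, f(x_3) = 7.800000, coefficient = 2
x_4 = 2.7000, f(x_4) = 8.400000, coefficient = 2
x_5 = 3.0000, f(x_5) = 9.000000, coefficient = 1

I ≈ (0.300000/2) × 75.000000 = 11.250000
Exact value: 11.250000
Error: 0.000000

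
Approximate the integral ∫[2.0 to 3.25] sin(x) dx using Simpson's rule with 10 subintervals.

f(x) = sin(x)
a = 2.0, b = 3.25, n = 10
h = (b - a)/n = 0.125000

Simpson's rule: (h/3)[f(x₀) + 4f(x₁) + 2f(x₂) + ... + f(xₙ)]

x_0 = 2.0000, f(x_0) = 0.909297, coefficient = 1
x_1 = 2.1250, f(x_1) = 0.850320, coefficient = 4
x_2 = 2.2500, f(x_2) = 0.778073, coefficient = 2
x_3 = 2.3750, f(x_3) = 0.693685, coefficient = 4
x_4 = 2.5000, f(x_4) = 0.598472, coefficient = 2
x_5 = 2.6250, f(x_5) = 0.493920, coefficient = 4
x_6 = 2.7500, f(x_6) = 0.381661, coefficient = 2
x_7 = 2.8750, f(x_7) = 0.263446, coefficient = 4
x_8 = 3.0000, f(x_8) = 0.141120, coefficient = 2
x_9 = 3.1250, f(x_9) = 0.016592, coefficient = 4
x_10 = 3.2500, f(x_10) = -0.108195, coefficient = 1

I ≈ (0.125000/3) × 13.871607 = 0.577984
Exact value: 0.577983
Error: 0.000001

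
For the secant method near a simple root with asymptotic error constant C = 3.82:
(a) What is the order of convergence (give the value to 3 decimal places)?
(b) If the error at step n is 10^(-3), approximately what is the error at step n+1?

(a) Secant method has superlinear convergence with order φ = (1+√5)/2 ≈ 1.618.
    This means |e_{n+1}| ≈ C|e_n|^1.618.

(b) With |e_n| = 10^(-3) and C = 3.82:
    |e_{n+1}| ≈ 3.82 × (10^(-3))^1.618 = 3.82 × 10^(-4.85)

(a) ≈ 1.618 (golden ratio); (b) |e_{n+1}| ≈ 5.345e-05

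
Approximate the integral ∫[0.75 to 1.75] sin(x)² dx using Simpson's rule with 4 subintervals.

f(x) = sin(x)²
a = 0.75, b = 1.75, n = 4
h = (b - a)/n = 0.250000

Simpson's rule: (h/3)[f(x₀) + 4f(x₁) + 2f(x₂) + ... + f(xₙ)]

x_0 = 0.7500, f(x_0) = 0.464631, coefficient = 1
x_1 = 1.0000, f(x_1) = 0.708073, coefficient = 4
x_2 = 1.2500, f(x_2) = 0.900572, coefficient = 2
x_3 = 1.5000, f(x_3) = 0.994996, coefficient = 4
x_4 = 1.7500, f(x_4) = 0.968228, coefficient = 1

I ≈ (0.250000/3) × 10.046282 = 0.837190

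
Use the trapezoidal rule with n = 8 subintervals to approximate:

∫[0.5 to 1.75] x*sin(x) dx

f(x) = x*sin(x)
a = 0.5, b = 1.75, n = 8
h = (b - a)/n = 0.156250

Trapezoidal rule: (h/2)[f(x₀) + 2f(x₁) + 2f(x₂) + ... + f(xₙ)]

x_0 = 0.5000, f(x_0) = 0.239713, coefficient = 1
x_1 = 0.6562, f(x_1) = 0.400411, coefficient = 2
x_2 = 0.8125, f(x_2) = 0.589882, coefficient = 2
x_3 = 0.9688, f(x_3) = 0.798423, coefficient = 2
x_4 = 1.1250, f(x_4) = 1.015051, coefficient = 2
x_5 = 1.2812, f(x_5) = 1.227916, coefficient = 2
x_6 = 1.4375, f(x_6) = 1.424748, coefficient = 2
x_7 = 1.5938, f(x_7) = 1.593330, coefficient = 2
x_8 = 1.7500, f(x_8) = 1.721975, coefficient = 1

I ≈ (0.156250/2) × 16.061211 = 1.254782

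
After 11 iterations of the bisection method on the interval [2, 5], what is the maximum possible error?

Bisection error bound: |error| ≤ (b-a)/2^n
|error| ≤ (5 - 2)/2^11 = 3/2^11
|error| ≤ 0.0014648438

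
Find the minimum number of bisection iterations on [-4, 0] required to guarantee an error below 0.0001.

We need (b-a)/2^n ≤ 0.0001
(0 - (-4))/2^n ≤ 0.0001
4/2^n ≤ 0.0001
2^n ≥ 40000
n ≥ log₂(40000) = 15.29
n ≥ 16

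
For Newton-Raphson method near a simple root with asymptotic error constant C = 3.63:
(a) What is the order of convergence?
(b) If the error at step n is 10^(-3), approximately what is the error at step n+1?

(a) Newton-Raphson has quadratic (order 2) convergence near simple roots.
    This means |e_{n+1}| ≈ C|e_n|².

(b) With |e_n| = 10^(-3) and C = 3.63:
    |e_{n+1}| ≈ 3.63 × (10^(-3))² = 3.63 × 10^(-6)

(a) 2 (quadratic); (b) |e_{n+1}| ≈ 3.630e-06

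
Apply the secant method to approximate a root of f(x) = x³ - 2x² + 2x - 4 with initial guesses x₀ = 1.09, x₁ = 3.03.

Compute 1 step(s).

f(x) = x³ - 2x² + 2x - 4
x₀ = 1.09, x₁ = 3.03

Secant formula: x_{n+1} = x_n - f(x_n)(x_n - x_{n-1})/(f(x_n) - f(x_{n-1}))

Iteration 1:
  f(1.090000) = -2.901171
  f(3.030000) = 11.516327
  x_2 = 3.030000 - 11.516327×(3.030000 - 1.090000)/(11.516327 - (-2.901171))
       = 1.480378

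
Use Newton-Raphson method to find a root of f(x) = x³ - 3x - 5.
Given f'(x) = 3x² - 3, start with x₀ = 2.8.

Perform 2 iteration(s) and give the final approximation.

f(x) = x³ - 3x - 5
f'(x) = 3x² - 3
x₀ = 2.8

Newton-Raphson formula: x_{n+1} = x_n - f(x_n)/f'(x_n)

Iteration 1:
  f(2.800000) = 8.552000
  f'(2.800000) = 20.520000
  x_1 = 2.800000 - 8.552000/20.520000 = 2.383236
Iteration 2:
  f(2.383236) = 1.386627
  f'(2.383236) = 14.039440
  x_2 = 2.383236 - 1.386627/14.039440 = 2.284469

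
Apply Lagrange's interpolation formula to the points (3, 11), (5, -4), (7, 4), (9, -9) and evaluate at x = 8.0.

Lagrange interpolation formula:
P(x) = Σ yᵢ × Lᵢ(x)
where Lᵢ(x) = Π_{j≠i} (x - xⱼ)/(xᵢ - xⱼ)

L_0(8.0) = (8.0 - 5)/(3 - 5) × (8.0 - 7)/(3 - 7) × (8.0 - 9)/(3 - 9) = 0.062500
L_1(8.0) = (8.0 - 3)/(5 - 3) × (8.0 - 7)/(5 - 7) × (8.0 - 9)/(5 - 9) = -0.312500
L_2(8.0) = (8.0 - 3)/(7 - 3) × (8.0 - 5)/(7 - 5) × (8.0 - 9)/(7 - 9) = 0.937500
L_3(8.0) = (8.0 - 3)/(9 - 3) × (8.0 - 5)/(9 - 5) × (8.0 - 7)/(9 - 7) = 0.312500

P(8.0) = 11×L_0(8.0) + (-4)×L_1(8.0) + 4×L_2(8.0) + (-9)×L_3(8.0)
P(8.0) = 2.875000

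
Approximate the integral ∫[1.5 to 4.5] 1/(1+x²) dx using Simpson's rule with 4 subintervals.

f(x) = 1/(1+x²)
a = 1.5, b = 4.5, n = 4
h = (b - a)/n = 0.750000

Simpson's rule: (h/3)[f(x₀) + 4f(x₁) + 2f(x₂) + ... + f(xₙ)]

x_0 = 1.5000, f(x_0) = 0.307692, coefficient = 1
x_1 = 2.2500, f(x_1) = 0.164948, coefficient = 4
x_2 = 3.0000, f(x_2) = 0.100000, coefficient = 2
x_3 = 3.7500, f(x_3) = 0.066390, coefficient = 4
x_4 = 4.5000, f(x_4) = 0.047059, coefficient = 1

I ≈ (0.750000/3) × 1.480105 = 0.370026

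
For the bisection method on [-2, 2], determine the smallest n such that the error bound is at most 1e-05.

We need (b-a)/2^n ≤ 1e-05
(2 - (-2))/2^n ≤ 1e-05
4/2^n ≤ 1e-05
2^n ≥ 400000
n ≥ log₂(400000) = 18.61
n ≥ 19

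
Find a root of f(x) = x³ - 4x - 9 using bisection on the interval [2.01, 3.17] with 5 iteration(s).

f(x) = x³ - 4x - 9
Initial interval: [2.01, 3.17]

Iteration 1:
  c_1 = (2.010000 + 3.170000)/2 = 2.590000
  f(c_1) = f(2.590000) = -1.986021
  f(a) × f(c) ≥ 0, new interval: [2.590000, 3.170000]
Iteration 2:
  c_2 = (2.590000 + 3.170000)/2 = 2.880000
  f(c_2) = f(2.880000) = 3.367872
  f(a) × f(c) < 0, new interval: [2.590000, 2.880000]
Iteration 3:
  c_3 = (2.590000 + 2.880000)/2 = 2.735000
  f(c_3) = f(2.735000) = 0.518415
  f(a) × f(c) < 0, new interval: [2.590000, 2.735000]
Iteration 4:
  c_4 = (2.590000 + 2.735000)/2 = 2.662500
  f(c_4) = f(2.662500) = -0.775787
  f(a) × f(c) ≥ 0, new interval: [2.662500, 2.735000]
Iteration 5:
  c_5 = (2.662500 + 2.735000)/2 = 2.698750
  f(c_5) = f(2.698750) = -0.139325
  f(a) × f(c) ≥ 0, new interval: [2.698750, 2.735000]

After 5 iteration(s), the approximation is c_5 = 2.698750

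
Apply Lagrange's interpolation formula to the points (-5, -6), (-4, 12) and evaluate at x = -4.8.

Lagrange interpolation formula:
P(x) = Σ yᵢ × Lᵢ(x)
where Lᵢ(x) = Π_{j≠i} (x - xⱼ)/(xᵢ - xⱼ)

L_0(-4.8) = (-4.8 - (-4))/(-5 - (-4)) = 0.800000
L_1(-4.8) = (-4.8 - (-5))/(-4 - (-5)) = 0.200000

P(-4.8) = (-6)×L_0(-4.8) + 12×L_1(-4.8)
P(-4.8) = -2.400000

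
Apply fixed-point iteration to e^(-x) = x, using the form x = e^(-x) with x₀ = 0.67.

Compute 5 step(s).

Equation: e^(-x) = x
Fixed-point form: x = e^(-x)
x₀ = 0.67

x_1 = g(0.670000) = 0.511709
x_2 = g(0.511709) = 0.599470
x_3 = g(0.599470) = 0.549102
x_4 = g(0.549102) = 0.577468
x_5 = g(0.577468) = 0.561318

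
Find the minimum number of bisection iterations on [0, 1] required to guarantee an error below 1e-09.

We need (b-a)/2^n ≤ 1e-09
(1 - 0)/2^n ≤ 1e-09
1/2^n ≤ 1e-09
2^n ≥ 1000000000
n ≥ log₂(1000000000) = 29.90
n ≥ 30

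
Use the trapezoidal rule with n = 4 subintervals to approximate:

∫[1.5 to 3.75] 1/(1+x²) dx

f(x) = 1/(1+x²)
a = 1.5, b = 3.75, n = 4
h = (b - a)/n = 0.562500

Trapezoidal rule: (h/2)[f(x₀) + 2f(x₁) + 2f(x₂) + ... + f(xₙ)]

x_0 = 1.5000, f(x_0) = 0.307692, coefficient = 1
x_1 = 2.0625, f(x_1) = 0.190335, coefficient = 2
x_2 = 2.6250, f(x_2) = 0.126733, coefficient = 2
x_3 = 3.1875, f(x_3) = 0.089604, coefficient = 2
x_4 = 3.7500, f(x_4) = 0.066390, coefficient = 1

I ≈ (0.562500/2) × 1.187426 = 0.333964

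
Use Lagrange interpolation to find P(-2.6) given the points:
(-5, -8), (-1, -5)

Lagrange interpolation formula:
P(x) = Σ yᵢ × Lᵢ(x)
where Lᵢ(x) = Π_{j≠i} (x - xⱼ)/(xᵢ - xⱼ)

L_0(-2.6) = (-2.6 - (-1))/(-5 - (-1)) = 0.400000
L_1(-2.6) = (-2.6 - (-5))/(-1 - (-5)) = 0.600000

P(-2.6) = (-8)×L_0(-2.6) + (-5)×L_1(-2.6)
P(-2.6) = -6.200000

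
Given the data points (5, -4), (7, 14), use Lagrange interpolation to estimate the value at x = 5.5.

Lagrange interpolation formula:
P(x) = Σ yᵢ × Lᵢ(x)
where Lᵢ(x) = Π_{j≠i} (x - xⱼ)/(xᵢ - xⱼ)

L_0(5.5) = (5.5 - 7)/(5 - 7) = 0.750000
L_1(5.5) = (5.5 - 5)/(7 - 5) = 0.250000

P(5.5) = (-4)×L_0(5.5) + 14×L_1(5.5)
P(5.5) = 0.500000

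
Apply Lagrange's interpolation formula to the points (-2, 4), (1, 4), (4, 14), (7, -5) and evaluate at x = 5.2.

Lagrange interpolation formula:
P(x) = Σ yᵢ × Lᵢ(x)
where Lᵢ(x) = Π_{j≠i} (x - xⱼ)/(xᵢ - xⱼ)

L_0(5.2) = (5.2 - 1)/(-2 - 1) × (5.2 - 4)/(-2 - 4) × (5.2 - 7)/(-2 - 7) = 0.056000
L_1(5.2) = (5.2 - (-2))/(1 - (-2)) × (5.2 - 4)/(1 - 4) × (5.2 - 7)/(1 - 7) = -0.288000
L_2(5.2) = (5.2 - (-2))/(4 - (-2)) × (5.2 - 1)/(4 - 1) × (5.2 - 7)/(4 - 7) = 1.008000
L_3(5.2) = (5.2 - (-2))/(7 - (-2)) × (5.2 - 1)/(7 - 1) × (5.2 - 4)/(7 - 4) = 0.224000

P(5.2) = 4×L_0(5.2) + 4×L_1(5.2) + 14×L_2(5.2) + (-5)×L_3(5.2)
P(5.2) = 12.064000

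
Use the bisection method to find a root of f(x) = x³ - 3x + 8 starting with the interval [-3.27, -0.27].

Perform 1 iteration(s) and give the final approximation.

f(x) = x³ - 3x + 8
Initial interval: [-3.27, -0.27]

Iteration 1:
  c_1 = (-3.270000 + (-0.270000))/2 = -1.770000
  f(c_1) = f(-1.770000) = 7.764767
  f(a) × f(c) < 0, new interval: [-3.270000, -1.770000]

After 1 iteration(s), the approximation is c_1 = -1.770000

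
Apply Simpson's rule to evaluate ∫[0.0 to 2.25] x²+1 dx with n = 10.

f(x) = x²+1
a = 0.0, b = 2.25, n = 10
h = (b - a)/n = 0.225000

Simpson's rule: (h/3)[f(x₀) + 4f(x₁) + 2f(x₂) + ... + f(xₙ)]

x_0 = 0.0000, f(x_0) = 1.000000, coefficient = 1
x_1 = 0.2250, f(x_1) = 1.050625, coefficient = 4
x_2 = 0.4500, f(x_2) = 1.202500, coefficient = 2
x_3 = 0.6750, f(x_3) = 1.455625, coefficient = 4
x_4 = 0.9000, f(x_4) = 1.810000, coefficient = 2
x_5 = 1.1250, f(x_5) = 2.265625, coefficient = 4
x_6 = 1.3500, f(x_6) = 2.822500, coefficient = 2
x_7 = 1.5750, f(x_7) = 3.480625, coefficient = 4
x_8 = 1.8000, f(x_8) = 4.240000, coefficient = 2
x_9 = 2.0250, f(x_9) = 5.100625, coefficient = 4
x_10 = 2.2500, f(x_10) = 6.062500, coefficient = 1

I ≈ (0.225000/3) × 80.625000 = 6.046875
Exact value: 6.046875
Error: 0.000000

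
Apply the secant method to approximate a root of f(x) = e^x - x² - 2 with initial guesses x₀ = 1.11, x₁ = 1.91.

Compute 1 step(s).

f(x) = e^x - x² - 2
x₀ = 1.11, x₁ = 1.91

Secant formula: x_{n+1} = x_n - f(x_n)(x_n - x_{n-1})/(f(x_n) - f(x_{n-1}))

Iteration 1:
  f(1.110000) = -0.197742
  f(1.910000) = 1.104989
  x_2 = 1.910000 - 1.104989×(1.910000 - 1.110000)/(1.104989 - (-0.197742))
       = 1.231432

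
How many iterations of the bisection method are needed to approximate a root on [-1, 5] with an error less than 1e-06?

We need (b-a)/2^n ≤ 1e-06
(5 - (-1))/2^n ≤ 1e-06
6/2^n ≤ 1e-06
2^n ≥ 6000000
n ≥ log₂(6000000) = 22.52
n ≥ 23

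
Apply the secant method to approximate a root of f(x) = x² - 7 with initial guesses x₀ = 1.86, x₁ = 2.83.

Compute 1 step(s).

f(x) = x² - 7
x₀ = 1.86, x₁ = 2.83

Secant formula: x_{n+1} = x_n - f(x_n)(x_n - x_{n-1})/(f(x_n) - f(x_{n-1}))

Iteration 1:
  f(1.860000) = -3.540400
  f(2.830000) = 1.008900
  x_2 = 2.830000 - 1.008900×(2.830000 - 1.860000)/(1.008900 - (-3.540400))
       = 2.614883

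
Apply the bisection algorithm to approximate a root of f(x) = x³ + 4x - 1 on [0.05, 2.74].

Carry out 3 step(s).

f(x) = x³ + 4x - 1
Initial interval: [0.05, 2.74]

Iteration 1:
  c_1 = (0.050000 + 2.740000)/2 = 1.395000
  f(c_1) = f(1.395000) = 7.294705
  f(a) × f(c) < 0, new interval: [0.050000, 1.395000]
Iteration 2:
  c_2 = (0.050000 + 1.395000)/2 = 0.722500
  f(c_2) = f(0.722500) = 2.267150
  f(a) × f(c) < 0, new interval: [0.050000, 0.722500]
Iteration 3:
  c_3 = (0.050000 + 0.722500)/2 = 0.386250
  f(c_3) = f(0.386250) = 0.602624
  f(a) × f(c) < 0, new interval: [0.050000, 0.386250]

After 3 iteration(s), the approximation is c_3 = 0.386250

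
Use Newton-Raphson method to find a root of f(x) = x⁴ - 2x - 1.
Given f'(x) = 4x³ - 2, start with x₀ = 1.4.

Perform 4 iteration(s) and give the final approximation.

f(x) = x⁴ - 2x - 1
f'(x) = 4x³ - 2
x₀ = 1.4

Newton-Raphson formula: x_{n+1} = x_n - f(x_n)/f'(x_n)

Iteration 1:
  f(1.400000) = 0.041600
  f'(1.400000) = 8.976000
  x_1 = 1.400000 - 0.041600/8.976000 = 1.395365
Iteration 2:
  f(1.395365) = 0.000252
  f'(1.395365) = 8.867355
  x_2 = 1.395365 - 0.000252/8.867355 = 1.395337
Iteration 3:
  f(1.395337) = 0.000000
  f'(1.395337) = 8.866691
  x_3 = 1.395337 - 0.000000/8.866691 = 1.395337
Iteration 4:
  f(1.395337) = 0.000000
  f'(1.395337) = 8.866691
  x_4 = 1.395337 - 0.000000/8.866691 = 1.395337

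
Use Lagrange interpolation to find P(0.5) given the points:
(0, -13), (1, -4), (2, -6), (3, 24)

Lagrange interpolation formula:
P(x) = Σ yᵢ × Lᵢ(x)
where Lᵢ(x) = Π_{j≠i} (x - xⱼ)/(xᵢ - xⱼ)

L_0(0.5) = (0.5 - 1)/(0 - 1) × (0.5 - 2)/(0 - 2) × (0.5 - 3)/(0 - 3) = 0.312500
L_1(0.5) = (0.5 - 0)/(1 - 0) × (0.5 - 2)/(1 - 2) × (0.5 - 3)/(1 - 3) = 0.937500
L_2(0.5) = (0.5 - 0)/(2 - 0) × (0.5 - 1)/(2 - 1) × (0.5 - 3)/(2 - 3) = -0.312500
L_3(0.5) = (0.5 - 0)/(3 - 0) × (0.5 - 1)/(3 - 1) × (0.5 - 2)/(3 - 2) = 0.062500

P(0.5) = (-13)×L_0(0.5) + (-4)×L_1(0.5) + (-6)×L_2(0.5) + 24×L_3(0.5)
P(0.5) = -4.437500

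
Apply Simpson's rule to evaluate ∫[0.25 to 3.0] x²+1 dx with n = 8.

f(x) = x²+1
a = 0.25, b = 3.0, n = 8
h = (b - a)/n = 0.343750

Simpson's rule: (h/3)[f(x₀) + 4f(x₁) + 2f(x₂) + ... + f(xₙ)]

x_0 = 0.2500, f(x_0) = 1.062500, coefficient = 1
x_1 = 0.5938, f(x_1) = 1.352539, coefficient = 4
x_2 = 0.9375, f(x_2) = 1.878906, coefficient = 2
x_3 = 1.2812, f(x_3) = 2.641602, coefficient = 4
x_4 = 1.6250, f(x_4) = 3.640625, coefficient = 2
x_5 = 1.9688, f(x_5) = 4.875977, coefficient = 4
x_6 = 2.3125, f(x_6) = 6.347656, coefficient = 2
x_7 = 2.6562, f(x_7) = 8.055664, coefficient = 4
x_8 = 3.0000, f(x_8) = 10.000000, coefficient = 1

I ≈ (0.343750/3) × 102.500000 = 11.744792
Exact value: 11.744792
Error: 0.000000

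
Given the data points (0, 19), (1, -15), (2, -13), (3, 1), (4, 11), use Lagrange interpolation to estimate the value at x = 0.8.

Lagrange interpolation formula:
P(x) = Σ yᵢ × Lᵢ(x)
where Lᵢ(x) = Π_{j≠i} (x - xⱼ)/(xᵢ - xⱼ)

L_0(0.8) = (0.8 - 1)/(0 - 1) × (0.8 - 2)/(0 - 2) × (0.8 - 3)/(0 - 3) × (0.8 - 4)/(0 - 4) = 0.070400
L_1(0.8) = (0.8 - 0)/(1 - 0) × (0.8 - 2)/(1 - 2) × (0.8 - 3)/(1 - 3) × (0.8 - 4)/(1 - 4) = 1.126400
L_2(0.8) = (0.8 - 0)/(2 - 0) × (0.8 - 1)/(2 - 1) × (0.8 - 3)/(2 - 3) × (0.8 - 4)/(2 - 4) = -0.281600
L_3(0.8) = (0.8 - 0)/(3 - 0) × (0.8 - 1)/(3 - 1) × (0.8 - 2)/(3 - 2) × (0.8 - 4)/(3 - 4) = 0.102400
L_4(0.8) = (0.8 - 0)/(4 - 0) × (0.8 - 1)/(4 - 1) × (0.8 - 2)/(4 - 2) × (0.8 - 3)/(4 - 3) = -0.017600

P(0.8) = 19×L_0(0.8) + (-15)×L_1(0.8) + (-13)×L_2(0.8) + 1×L_3(0.8) + 11×L_4(0.8)
P(0.8) = -11.988800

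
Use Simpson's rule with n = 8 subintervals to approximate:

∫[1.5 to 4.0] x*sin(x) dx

f(x) = x*sin(x)
a = 1.5, b = 4.0, n = 8
h = (b - a)/n = 0.312500

Simpson's rule: (h/3)[f(x₀) + 4f(x₁) + 2f(x₂) + ... + f(xₙ)]

x_0 = 1.5000, f(x_0) = 1.496242, coefficient = 1
x_1 = 1.8125, f(x_1) = 1.759814, coefficient = 4
x_2 = 2.1250, f(x_2) = 1.806930, coefficient = 2
x_3 = 2.4375, f(x_3) = 1.577897, coefficient = 4
x_4 = 2.7500, f(x_4) = 1.049568, coefficient = 2
x_5 = 3.0625, f(x_5) = 0.241969, coefficient = 4
x_6 = 3.3750, f(x_6) = -0.780617, coefficient = 2
x_7 = 3.6875, f(x_7) = -1.914527, coefficient = 4
x_8 = 4.0000, f(x_8) = -3.027210, coefficient = 1

I ≈ (0.312500/3) × 9.281404 = 0.966813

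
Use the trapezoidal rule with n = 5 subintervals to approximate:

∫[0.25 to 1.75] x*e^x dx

f(x) = x*e^x
a = 0.25, b = 1.75, n = 5
h = (b - a)/n = 0.300000

Trapezoidal rule: (h/2)[f(x₀) + 2f(x₁) + 2f(x₂) + ... + f(xₙ)]

x_0 = 0.2500, f(x_0) = 0.321006, coefficient = 1
x_1 = 0.5500, f(x_1) = 0.953289, coefficient = 2
x_2 = 0.8500, f(x_2) = 1.988700, coefficient = 2
x_3 = 1.1500, f(x_3) = 3.631922, coefficient = 2
x_4 = 1.4500, f(x_4) = 6.181516, coefficient = 2
x_5 = 1.7500, f(x_5) = 10.070555, coefficient = 1

I ≈ (0.300000/2) × 35.902415 = 5.385362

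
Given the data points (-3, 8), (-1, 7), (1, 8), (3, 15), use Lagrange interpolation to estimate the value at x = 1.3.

Lagrange interpolation formula:
P(x) = Σ yᵢ × Lᵢ(x)
where Lᵢ(x) = Π_{j≠i} (x - xⱼ)/(xᵢ - xⱼ)

L_0(1.3) = (1.3 - (-1))/(-3 - (-1)) × (1.3 - 1)/(-3 - 1) × (1.3 - 3)/(-3 - 3) = 0.024438
L_1(1.3) = (1.3 - (-3))/(-1 - (-3)) × (1.3 - 1)/(-1 - 1) × (1.3 - 3)/(-1 - 3) = -0.137063
L_2(1.3) = (1.3 - (-3))/(1 - (-3)) × (1.3 - (-1))/(1 - (-1)) × (1.3 - 3)/(1 - 3) = 1.050812
L_3(1.3) = (1.3 - (-3))/(3 - (-3)) × (1.3 - (-1))/(3 - (-1)) × (1.3 - 1)/(3 - 1) = 0.061813

P(1.3) = 8×L_0(1.3) + 7×L_1(1.3) + 8×L_2(1.3) + 15×L_3(1.3)
P(1.3) = 8.569750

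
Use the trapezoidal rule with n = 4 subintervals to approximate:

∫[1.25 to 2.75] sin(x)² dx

f(x) = sin(x)²
a = 1.25, b = 2.75, n = 4
h = (b - a)/n = 0.375000

Trapezoidal rule: (h/2)[f(x₀) + 2f(x₁) + 2f(x₂) + ... + f(xₙ)]

x_0 = 1.2500, f(x_0) = 0.900572, coefficient = 1
x_1 = 1.6250, f(x_1) = 0.997065, coefficient = 2
x_2 = 2.0000, f(x_2) = 0.826822, coefficient = 2
x_3 = 2.3750, f(x_3) = 0.481199, coefficient = 2
x_4 = 2.7500, f(x_4) = 0.145665, coefficient = 1

I ≈ (0.375000/2) × 5.656408 = 1.060577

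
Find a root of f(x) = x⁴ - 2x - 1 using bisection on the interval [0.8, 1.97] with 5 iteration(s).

f(x) = x⁴ - 2x - 1
Initial interval: [0.8, 1.97]

Iteration 1:
  c_1 = (0.800000 + 1.970000)/2 = 1.385000
  f(c_1) = f(1.385000) = -0.090413
  f(a) × f(c) ≥ 0, new interval: [1.385000, 1.970000]
Iteration 2:
  c_2 = (1.385000 + 1.970000)/2 = 1.677500
  f(c_2) = f(1.677500) = 3.563631
  f(a) × f(c) < 0, new interval: [1.385000, 1.677500]
Iteration 3:
  c_3 = (1.385000 + 1.677500)/2 = 1.531250
  f(c_3) = f(1.531250) = 1.435243
  f(a) × f(c) < 0, new interval: [1.385000, 1.531250]
Iteration 4:
  c_4 = (1.385000 + 1.531250)/2 = 1.458125
  f(c_4) = f(1.458125) = 0.604172
  f(a) × f(c) < 0, new interval: [1.385000, 1.458125]
Iteration 5:
  c_5 = (1.385000 + 1.458125)/2 = 1.421562
  f(c_5) = f(1.421562) = 0.240669
  f(a) × f(c) < 0, new interval: [1.385000, 1.421562]

After 5 iteration(s), the approximation is c_5 = 1.421562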